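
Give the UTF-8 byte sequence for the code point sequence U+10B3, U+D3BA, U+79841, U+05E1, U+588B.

U+10B3: 3-byte form → E1 82 B3.
U+D3BA: 3-byte form → ED 8E BA.
U+79841: 4-byte form → F1 B9 A1 81.
U+05E1: 2-byte form → D7 A1.
U+588B: 3-byte form → E5 A2 8B.
Concatenated (15 bytes): E1 82 B3 ED 8E BA F1 B9 A1 81 D7 A1 E5 A2 8B.

E1 82 B3 ED 8E BA F1 B9 A1 81 D7 A1 E5 A2 8B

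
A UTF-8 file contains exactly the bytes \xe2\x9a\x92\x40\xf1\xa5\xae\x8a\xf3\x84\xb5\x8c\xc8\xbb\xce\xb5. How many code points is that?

6

Byte at offset 0: 0xE2 = 11100010 → 3-byte char (#1). Advance 3.
Byte at offset 3: 0x40 = 01000000 → 1-byte char (#2). Advance 1.
Byte at offset 4: 0xF1 = 11110001 → 4-byte char (#3). Advance 4.
Byte at offset 8: 0xF3 = 11110011 → 4-byte char (#4). Advance 4.
Byte at offset 12: 0xC8 = 11001000 → 2-byte char (#5). Advance 2.
Byte at offset 14: 0xCE = 11001110 → 2-byte char (#6). Advance 2.
Reached end at offset 16 after 6 code points.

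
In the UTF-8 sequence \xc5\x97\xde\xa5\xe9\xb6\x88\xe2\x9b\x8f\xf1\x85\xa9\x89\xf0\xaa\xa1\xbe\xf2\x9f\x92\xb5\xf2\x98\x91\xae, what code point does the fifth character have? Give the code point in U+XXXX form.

U+45A49

Offset 0: leading byte 0xC5 = 11000101 → 2-byte char #1 = C5 97.
Offset 2: leading byte 0xDE = 11011110 → 2-byte char #2 = DE A5.
Offset 4: leading byte 0xE9 = 11101001 → 3-byte char #3 = E9 B6 88.
Offset 7: leading byte 0xE2 = 11100010 → 3-byte char #4 = E2 9B 8F.
Offset 10: leading byte 0xF1 = 11110001 → 4-byte char #5 = F1 85 A9 89.
Leading byte 0xF1 = 11110001 matches 11110xxx → 4-byte sequence.
Byte 1: 0xF1 = 11110001, payload 001 (3 bits).
Byte 2: 0x85 = 10000101 (10xxxxxx ✓), payload 000101.
Byte 3: 0xA9 = 10101001 (10xxxxxx ✓), payload 101001.
Byte 4: 0x89 = 10001001 (10xxxxxx ✓), payload 001001.
Concatenate: 001000101101001001001 = 0x45A49 (21 bits → U+45A49).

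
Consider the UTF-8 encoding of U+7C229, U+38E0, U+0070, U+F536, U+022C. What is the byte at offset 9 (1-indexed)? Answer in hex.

0xEF

1-indexed offset 9 is 0-indexed offset 8.
U+7C229 → 4-byte form F1 BC 88 A9 at offsets 0–3.
U+38E0 → 3-byte form E3 A3 A0 at offsets 4–6.
U+0070 → 1-byte form 70 at offsets 7–7.
U+F536 → 3-byte form EF 94 B6 at offsets 8–10.
Offset 8 falls in char 4's range; it's byte 1 of EF 94 B6 = 0xEF.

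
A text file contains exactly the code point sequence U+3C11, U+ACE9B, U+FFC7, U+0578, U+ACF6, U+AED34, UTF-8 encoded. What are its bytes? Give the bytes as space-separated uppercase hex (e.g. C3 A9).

U+3C11: 3-byte form → E3 B0 91.
U+ACE9B: 4-byte form → F2 AC BA 9B.
U+FFC7: 3-byte form → EF BF 87.
U+0578: 2-byte form → D5 B8.
U+ACF6: 3-byte form → EA B3 B6.
U+AED34: 4-byte form → F2 AE B4 B4.
Concatenated (19 bytes): E3 B0 91 F2 AC BA 9B EF BF 87 D5 B8 EA B3 B6 F2 AE B4 B4.

E3 B0 91 F2 AC BA 9B EF BF 87 D5 B8 EA B3 B6 F2 AE B4 B4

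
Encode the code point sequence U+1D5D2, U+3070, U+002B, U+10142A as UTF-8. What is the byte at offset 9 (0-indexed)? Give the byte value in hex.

U+1D5D2 → 4-byte form F0 9D 97 92 at offsets 0–3.
U+3070 → 3-byte form E3 81 B0 at offsets 4–6.
U+002B → 1-byte form 2B at offsets 7–7.
U+10142A → 4-byte form F4 81 90 AA at offsets 8–11.
Offset 9 falls in char 4's range; it's byte 2 of F4 81 90 AA = 0x81.

0x81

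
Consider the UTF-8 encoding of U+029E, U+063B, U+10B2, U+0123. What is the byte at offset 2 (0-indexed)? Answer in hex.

U+029E → 2-byte form CA 9E at offsets 0–1.
U+063B → 2-byte form D8 BB at offsets 2–3.
Offset 2 falls in char 2's range; it's byte 1 of D8 BB = 0xD8.

0xD8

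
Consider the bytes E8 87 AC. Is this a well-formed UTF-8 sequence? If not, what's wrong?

valid

Leading byte 0xE8 = 11101000 → 3-byte form.
Continuation bytes 0x87=10000111, 0xAC=10101100 all match 10xxxxxx.
Decoded value 0x81EC is ≥ 0x800 (shortest form) and not a surrogate.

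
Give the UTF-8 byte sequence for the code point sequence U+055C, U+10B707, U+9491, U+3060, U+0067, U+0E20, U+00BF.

D5 9C F4 8B 9C 87 E9 92 91 E3 81 A0 67 E0 B8 A0 C2 BF

U+055C: 2-byte form → D5 9C.
U+10B707: 4-byte form → F4 8B 9C 87.
U+9491: 3-byte form → E9 92 91.
U+3060: 3-byte form → E3 81 A0.
U+0067: 1-byte form → 67.
U+0E20: 3-byte form → E0 B8 A0.
U+00BF: 2-byte form → C2 BF.
Concatenated (18 bytes): D5 9C F4 8B 9C 87 E9 92 91 E3 81 A0 67 E0 B8 A0 C2 BF.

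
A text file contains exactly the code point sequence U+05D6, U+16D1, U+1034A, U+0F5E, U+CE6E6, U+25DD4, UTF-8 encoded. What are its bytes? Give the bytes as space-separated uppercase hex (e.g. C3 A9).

D7 96 E1 9B 91 F0 90 8D 8A E0 BD 9E F3 8E 9B A6 F0 A5 B7 94

U+05D6: 2-byte form → D7 96.
U+16D1: 3-byte form → E1 9B 91.
U+1034A: 4-byte form → F0 90 8D 8A.
U+0F5E: 3-byte form → E0 BD 9E.
U+CE6E6: 4-byte form → F3 8E 9B A6.
U+25DD4: 4-byte form → F0 A5 B7 94.
Concatenated (20 bytes): D7 96 E1 9B 91 F0 90 8D 8A E0 BD 9E F3 8E 9B A6 F0 A5 B7 94.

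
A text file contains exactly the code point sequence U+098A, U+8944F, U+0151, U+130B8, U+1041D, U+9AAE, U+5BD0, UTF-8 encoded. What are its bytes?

U+098A: 3-byte form → E0 A6 8A.
U+8944F: 4-byte form → F2 89 91 8F.
U+0151: 2-byte form → C5 91.
U+130B8: 4-byte form → F0 93 82 B8.
U+1041D: 4-byte form → F0 90 90 9D.
U+9AAE: 3-byte form → E9 AA AE.
U+5BD0: 3-byte form → E5 AF 90.
Concatenated (23 bytes): E0 A6 8A F2 89 91 8F C5 91 F0 93 82 B8 F0 90 90 9D E9 AA AE E5 AF 90.

E0 A6 8A F2 89 91 8F C5 91 F0 93 82 B8 F0 90 90 9D E9 AA AE E5 AF 90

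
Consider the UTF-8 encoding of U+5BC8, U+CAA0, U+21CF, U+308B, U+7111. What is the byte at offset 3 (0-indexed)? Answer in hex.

U+5BC8 → 3-byte form E5 AF 88 at offsets 0–2.
U+CAA0 → 3-byte form EC AA A0 at offsets 3–5.
Offset 3 falls in char 2's range; it's byte 1 of EC AA A0 = 0xEC.

0xEC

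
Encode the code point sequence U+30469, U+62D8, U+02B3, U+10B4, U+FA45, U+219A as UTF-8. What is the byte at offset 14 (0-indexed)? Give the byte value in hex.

U+30469 → 4-byte form F0 B0 91 A9 at offsets 0–3.
U+62D8 → 3-byte form E6 8B 98 at offsets 4–6.
U+02B3 → 2-byte form CA B3 at offsets 7–8.
U+10B4 → 3-byte form E1 82 B4 at offsets 9–11.
U+FA45 → 3-byte form EF A9 85 at offsets 12–14.
Offset 14 falls in char 5's range; it's byte 3 of EF A9 85 = 0x85.

0x85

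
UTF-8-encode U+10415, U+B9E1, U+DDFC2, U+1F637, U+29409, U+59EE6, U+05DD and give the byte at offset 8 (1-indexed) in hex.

1-indexed offset 8 is 0-indexed offset 7.
U+10415 → 4-byte form F0 90 90 95 at offsets 0–3.
U+B9E1 → 3-byte form EB A7 A1 at offsets 4–6.
U+DDFC2 → 4-byte form F3 9D BF 82 at offsets 7–10.
Offset 7 falls in char 3's range; it's byte 1 of F3 9D BF 82 = 0xF3.

0xF3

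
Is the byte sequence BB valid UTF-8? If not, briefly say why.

invalid (continuation byte with no leading byte)

Byte 0xBB = 10111011 has the form 10xxxxxx — a continuation byte — but there is no preceding leading byte.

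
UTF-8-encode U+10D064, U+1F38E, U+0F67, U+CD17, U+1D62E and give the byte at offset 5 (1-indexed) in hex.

0xF0

1-indexed offset 5 is 0-indexed offset 4.
U+10D064 → 4-byte form F4 8D 81 A4 at offsets 0–3.
U+1F38E → 4-byte form F0 9F 8E 8E at offsets 4–7.
Offset 4 falls in char 2's range; it's byte 1 of F0 9F 8E 8E = 0xF0.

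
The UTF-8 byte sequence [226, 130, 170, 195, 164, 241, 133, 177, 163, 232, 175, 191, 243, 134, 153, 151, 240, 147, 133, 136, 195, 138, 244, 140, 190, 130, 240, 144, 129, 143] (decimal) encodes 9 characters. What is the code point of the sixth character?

Offset 0: leading byte 0xE2 = 11100010 → 3-byte char #1 = E2 82 AA.
Offset 3: leading byte 0xC3 = 11000011 → 2-byte char #2 = C3 A4.
Offset 5: leading byte 0xF1 = 11110001 → 4-byte char #3 = F1 85 B1 A3.
Offset 9: leading byte 0xE8 = 11101000 → 3-byte char #4 = E8 AF BF.
Offset 12: leading byte 0xF3 = 11110011 → 4-byte char #5 = F3 86 99 97.
Offset 16: leading byte 0xF0 = 11110000 → 4-byte char #6 = F0 93 85 88.
Leading byte 0xF0 = 11110000 matches 11110xxx → 4-byte sequence.
Byte 1: 0xF0 = 11110000, payload 000 (3 bits).
Byte 2: 0x93 = 10010011 (10xxxxxx ✓), payload 010011.
Byte 3: 0x85 = 10000101 (10xxxxxx ✓), payload 000101.
Byte 4: 0x88 = 10001000 (10xxxxxx ✓), payload 001000.
Concatenate: 000010011000101001000 = 0x13148 (21 bits → U+13148).

U+13148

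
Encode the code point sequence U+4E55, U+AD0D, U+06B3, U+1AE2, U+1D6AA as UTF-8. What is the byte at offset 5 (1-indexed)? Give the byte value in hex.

1-indexed offset 5 is 0-indexed offset 4.
U+4E55 → 3-byte form E4 B9 95 at offsets 0–2.
U+AD0D → 3-byte form EA B4 8D at offsets 3–5.
Offset 4 falls in char 2's range; it's byte 2 of EA B4 8D = 0xB4.

0xB4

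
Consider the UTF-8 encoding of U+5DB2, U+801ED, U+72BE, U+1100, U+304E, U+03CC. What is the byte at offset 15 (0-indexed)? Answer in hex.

U+5DB2 → 3-byte form E5 B6 B2 at offsets 0–2.
U+801ED → 4-byte form F2 80 87 AD at offsets 3–6.
U+72BE → 3-byte form E7 8A BE at offsets 7–9.
U+1100 → 3-byte form E1 84 80 at offsets 10–12.
U+304E → 3-byte form E3 81 8E at offsets 13–15.
Offset 15 falls in char 5's range; it's byte 3 of E3 81 8E = 0x8E.

0x8E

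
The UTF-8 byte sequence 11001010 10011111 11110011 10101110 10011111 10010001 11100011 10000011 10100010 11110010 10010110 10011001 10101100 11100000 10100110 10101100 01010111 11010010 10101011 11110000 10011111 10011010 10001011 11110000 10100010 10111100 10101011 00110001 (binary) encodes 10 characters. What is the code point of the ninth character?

Offset 0: leading byte 0xCA = 11001010 → 2-byte char #1 = CA 9F.
Offset 2: leading byte 0xF3 = 11110011 → 4-byte char #2 = F3 AE 9F 91.
Offset 6: leading byte 0xE3 = 11100011 → 3-byte char #3 = E3 83 A2.
Offset 9: leading byte 0xF2 = 11110010 → 4-byte char #4 = F2 96 99 AC.
Offset 13: leading byte 0xE0 = 11100000 → 3-byte char #5 = E0 A6 AC.
Offset 16: leading byte 0x57 = 01010111 → 1-byte char #6 = 57.
Offset 17: leading byte 0xD2 = 11010010 → 2-byte char #7 = D2 AB.
Offset 19: leading byte 0xF0 = 11110000 → 4-byte char #8 = F0 9F 9A 8B.
Offset 23: leading byte 0xF0 = 11110000 → 4-byte char #9 = F0 A2 BC AB.
Leading byte 0xF0 = 11110000 matches 11110xxx → 4-byte sequence.
Byte 1: 0xF0 = 11110000, payload 000 (3 bits).
Byte 2: 0xA2 = 10100010 (10xxxxxx ✓), payload 100010.
Byte 3: 0xBC = 10111100 (10xxxxxx ✓), payload 111100.
Byte 4: 0xAB = 10101011 (10xxxxxx ✓), payload 101011.
Concatenate: 000100010111100101011 = 0x22F2B (21 bits → U+22F2B).

U+22F2B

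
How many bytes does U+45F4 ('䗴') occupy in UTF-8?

U+45F4 = 0x45F4. UTF-8 uses 1 byte below 0x80, 2 below 0x800, 3 below 0x10000, 4 up to 0x10FFFF. 0x45F4 is in U+0800–U+FFFF → 3 bytes.

3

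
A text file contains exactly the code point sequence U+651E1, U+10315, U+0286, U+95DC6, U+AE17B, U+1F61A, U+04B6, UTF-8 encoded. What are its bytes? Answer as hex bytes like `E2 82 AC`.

F1 A5 87 A1 F0 90 8C 95 CA 86 F2 95 B7 86 F2 AE 85 BB F0 9F 98 9A D2 B6

U+651E1: 4-byte form → F1 A5 87 A1.
U+10315: 4-byte form → F0 90 8C 95.
U+0286: 2-byte form → CA 86.
U+95DC6: 4-byte form → F2 95 B7 86.
U+AE17B: 4-byte form → F2 AE 85 BB.
U+1F61A: 4-byte form → F0 9F 98 9A.
U+04B6: 2-byte form → D2 B6.
Concatenated (24 bytes): F1 A5 87 A1 F0 90 8C 95 CA 86 F2 95 B7 86 F2 AE 85 BB F0 9F 98 9A D2 B6.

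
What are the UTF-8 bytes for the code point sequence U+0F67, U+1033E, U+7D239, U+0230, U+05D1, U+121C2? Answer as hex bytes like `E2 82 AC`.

E0 BD A7 F0 90 8C BE F1 BD 88 B9 C8 B0 D7 91 F0 92 87 82

U+0F67: 3-byte form → E0 BD A7.
U+1033E: 4-byte form → F0 90 8C BE.
U+7D239: 4-byte form → F1 BD 88 B9.
U+0230: 2-byte form → C8 B0.
U+05D1: 2-byte form → D7 91.
U+121C2: 4-byte form → F0 92 87 82.
Concatenated (19 bytes): E0 BD A7 F0 90 8C BE F1 BD 88 B9 C8 B0 D7 91 F0 92 87 82.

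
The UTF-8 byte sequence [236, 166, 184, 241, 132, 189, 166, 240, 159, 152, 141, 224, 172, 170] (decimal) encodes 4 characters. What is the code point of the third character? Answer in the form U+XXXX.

Offset 0: leading byte 0xEC = 11101100 → 3-byte char #1 = EC A6 B8.
Offset 3: leading byte 0xF1 = 11110001 → 4-byte char #2 = F1 84 BD A6.
Offset 7: leading byte 0xF0 = 11110000 → 4-byte char #3 = F0 9F 98 8D.
Leading byte 0xF0 = 11110000 matches 11110xxx → 4-byte sequence.
Byte 1: 0xF0 = 11110000, payload 000 (3 bits).
Byte 2: 0x9F = 10011111 (10xxxxxx ✓), payload 011111.
Byte 3: 0x98 = 10011000 (10xxxxxx ✓), payload 011000.
Byte 4: 0x8D = 10001101 (10xxxxxx ✓), payload 001101.
Concatenate: 000011111011000001101 = 0x1F60D (21 bits → U+1F60D).

U+1F60D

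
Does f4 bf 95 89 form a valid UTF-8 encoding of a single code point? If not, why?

Leading byte 0xF4 = 11110100 → 4-byte form.
Payload = 0x13F549, which exceeds U+10FFFF, the maximum Unicode code point. (Leading bytes F5–FF, or F4 followed by ≥ 0x90, are invalid.)

invalid (encodes a value above U+10FFFF)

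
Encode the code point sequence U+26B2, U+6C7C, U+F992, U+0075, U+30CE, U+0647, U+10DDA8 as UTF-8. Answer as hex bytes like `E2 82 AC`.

E2 9A B2 E6 B1 BC EF A6 92 75 E3 83 8E D9 87 F4 8D B6 A8

U+26B2: 3-byte form → E2 9A B2.
U+6C7C: 3-byte form → E6 B1 BC.
U+F992: 3-byte form → EF A6 92.
U+0075: 1-byte form → 75.
U+30CE: 3-byte form → E3 83 8E.
U+0647: 2-byte form → D9 87.
U+10DDA8: 4-byte form → F4 8D B6 A8.
Concatenated (19 bytes): E2 9A B2 E6 B1 BC EF A6 92 75 E3 83 8E D9 87 F4 8D B6 A8.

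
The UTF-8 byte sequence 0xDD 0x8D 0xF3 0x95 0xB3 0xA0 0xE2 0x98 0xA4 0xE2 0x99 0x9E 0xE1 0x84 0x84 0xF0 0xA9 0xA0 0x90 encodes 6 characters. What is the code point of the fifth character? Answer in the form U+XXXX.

U+1104

Offset 0: leading byte 0xDD = 11011101 → 2-byte char #1 = DD 8D.
Offset 2: leading byte 0xF3 = 11110011 → 4-byte char #2 = F3 95 B3 A0.
Offset 6: leading byte 0xE2 = 11100010 → 3-byte char #3 = E2 98 A4.
Offset 9: leading byte 0xE2 = 11100010 → 3-byte char #4 = E2 99 9E.
Offset 12: leading byte 0xE1 = 11100001 → 3-byte char #5 = E1 84 84.
Leading byte 0xE1 = 11100001 matches 1110xxxx → 3-byte sequence.
Byte 1: 0xE1 = 11100001, payload 0001 (4 bits).
Byte 2: 0x84 = 10000100 (10xxxxxx ✓), payload 000100.
Byte 3: 0x84 = 10000100 (10xxxxxx ✓), payload 000100.
Concatenate: 0001000100000100 = 0x1104 (16 bits → U+1104).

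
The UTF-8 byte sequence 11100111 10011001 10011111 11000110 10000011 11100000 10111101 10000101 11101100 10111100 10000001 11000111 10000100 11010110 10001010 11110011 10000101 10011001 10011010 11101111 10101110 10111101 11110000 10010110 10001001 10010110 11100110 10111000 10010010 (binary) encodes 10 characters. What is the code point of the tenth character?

U+6E12

Offset 0: leading byte 0xE7 = 11100111 → 3-byte char #1 = E7 99 9F.
Offset 3: leading byte 0xC6 = 11000110 → 2-byte char #2 = C6 83.
Offset 5: leading byte 0xE0 = 11100000 → 3-byte char #3 = E0 BD 85.
Offset 8: leading byte 0xEC = 11101100 → 3-byte char #4 = EC BC 81.
Offset 11: leading byte 0xC7 = 11000111 → 2-byte char #5 = C7 84.
Offset 13: leading byte 0xD6 = 11010110 → 2-byte char #6 = D6 8A.
Offset 15: leading byte 0xF3 = 11110011 → 4-byte char #7 = F3 85 99 9A.
Offset 19: leading byte 0xEF = 11101111 → 3-byte char #8 = EF AE BD.
Offset 22: leading byte 0xF0 = 11110000 → 4-byte char #9 = F0 96 89 96.
Offset 26: leading byte 0xE6 = 11100110 → 3-byte char #10 = E6 B8 92.
Leading byte 0xE6 = 11100110 matches 1110xxxx → 3-byte sequence.
Byte 1: 0xE6 = 11100110, payload 0110 (4 bits).
Byte 2: 0xB8 = 10111000 (10xxxxxx ✓), payload 111000.
Byte 3: 0x92 = 10010010 (10xxxxxx ✓), payload 010010.
Concatenate: 0110111000010010 = 0x6E12 (16 bits → U+6E12).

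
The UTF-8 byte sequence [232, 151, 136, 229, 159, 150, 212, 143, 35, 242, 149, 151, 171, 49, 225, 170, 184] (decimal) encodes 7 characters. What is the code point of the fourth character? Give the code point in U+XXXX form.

Offset 0: leading byte 0xE8 = 11101000 → 3-byte char #1 = E8 97 88.
Offset 3: leading byte 0xE5 = 11100101 → 3-byte char #2 = E5 9F 96.
Offset 6: leading byte 0xD4 = 11010100 → 2-byte char #3 = D4 8F.
Offset 8: leading byte 0x23 = 00100011 → 1-byte char #4 = 23.
Leading byte 0x23 = 00100011 matches 0xxxxxxx → 1-byte sequence.
Byte 1: 0x23 = 00100011, payload 0100011 (7 bits).
Concatenate: 0100011 = 0x23 (7 bits → U+0023).

U+0023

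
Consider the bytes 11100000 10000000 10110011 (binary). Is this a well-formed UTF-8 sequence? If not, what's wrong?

invalid (overlong encoding)

Leading byte 0xE0 = 11100000 → 3-byte form.
Continuation bytes all match 10xxxxxx. Payload decodes to 0x33.
But 0x33 < 0x800, the minimum for a 3-byte sequence — this is an overlong encoding.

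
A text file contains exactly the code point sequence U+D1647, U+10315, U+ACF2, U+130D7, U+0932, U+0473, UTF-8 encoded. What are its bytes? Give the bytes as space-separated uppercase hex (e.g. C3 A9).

F3 91 99 87 F0 90 8C 95 EA B3 B2 F0 93 83 97 E0 A4 B2 D1 B3

U+D1647: 4-byte form → F3 91 99 87.
U+10315: 4-byte form → F0 90 8C 95.
U+ACF2: 3-byte form → EA B3 B2.
U+130D7: 4-byte form → F0 93 83 97.
U+0932: 3-byte form → E0 A4 B2.
U+0473: 2-byte form → D1 B3.
Concatenated (20 bytes): F3 91 99 87 F0 90 8C 95 EA B3 B2 F0 93 83 97 E0 A4 B2 D1 B3.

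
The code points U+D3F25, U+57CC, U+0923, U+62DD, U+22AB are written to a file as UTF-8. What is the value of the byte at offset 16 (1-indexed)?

1-indexed offset 16 is 0-indexed offset 15.
U+D3F25 → 4-byte form F3 93 BC A5 at offsets 0–3.
U+57CC → 3-byte form E5 9F 8C at offsets 4–6.
U+0923 → 3-byte form E0 A4 A3 at offsets 7–9.
U+62DD → 3-byte form E6 8B 9D at offsets 10–12.
U+22AB → 3-byte form E2 8A AB at offsets 13–15.
Offset 15 falls in char 5's range; it's byte 3 of E2 8A AB = 0xAB.

0xAB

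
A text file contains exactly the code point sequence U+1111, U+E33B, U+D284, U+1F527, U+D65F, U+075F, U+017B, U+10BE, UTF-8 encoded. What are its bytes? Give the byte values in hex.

U+1111: 3-byte form → E1 84 91.
U+E33B: 3-byte form → EE 8C BB.
U+D284: 3-byte form → ED 8A 84.
U+1F527: 4-byte form → F0 9F 94 A7.
U+D65F: 3-byte form → ED 99 9F.
U+075F: 2-byte form → DD 9F.
U+017B: 2-byte form → C5 BB.
U+10BE: 3-byte form → E1 82 BE.
Concatenated (23 bytes): E1 84 91 EE 8C BB ED 8A 84 F0 9F 94 A7 ED 99 9F DD 9F C5 BB E1 82 BE.

E1 84 91 EE 8C BB ED 8A 84 F0 9F 94 A7 ED 99 9F DD 9F C5 BB E1 82 BE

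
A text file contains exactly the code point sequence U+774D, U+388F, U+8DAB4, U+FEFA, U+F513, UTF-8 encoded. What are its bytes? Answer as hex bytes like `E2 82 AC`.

U+774D: 3-byte form → E7 9D 8D.
U+388F: 3-byte form → E3 A2 8F.
U+8DAB4: 4-byte form → F2 8D AA B4.
U+FEFA: 3-byte form → EF BB BA.
U+F513: 3-byte form → EF 94 93.
Concatenated (16 bytes): E7 9D 8D E3 A2 8F F2 8D AA B4 EF BB BA EF 94 93.

E7 9D 8D E3 A2 8F F2 8D AA B4 EF BB BA EF 94 93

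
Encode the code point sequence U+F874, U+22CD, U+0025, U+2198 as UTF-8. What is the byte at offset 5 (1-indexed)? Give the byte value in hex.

0x8B

1-indexed offset 5 is 0-indexed offset 4.
U+F874 → 3-byte form EF A1 B4 at offsets 0–2.
U+22CD → 3-byte form E2 8B 8D at offsets 3–5.
Offset 4 falls in char 2's range; it's byte 2 of E2 8B 8D = 0x8B.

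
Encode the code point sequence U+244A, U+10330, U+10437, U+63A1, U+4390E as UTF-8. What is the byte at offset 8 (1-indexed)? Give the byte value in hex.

1-indexed offset 8 is 0-indexed offset 7.
U+244A → 3-byte form E2 91 8A at offsets 0–2.
U+10330 → 4-byte form F0 90 8C B0 at offsets 3–6.
U+10437 → 4-byte form F0 90 90 B7 at offsets 7–10.
Offset 7 falls in char 3's range; it's byte 1 of F0 90 90 B7 = 0xF0.

0xF0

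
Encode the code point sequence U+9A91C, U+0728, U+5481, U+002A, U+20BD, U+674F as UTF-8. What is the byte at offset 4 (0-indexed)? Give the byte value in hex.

0xDC

U+9A91C → 4-byte form F2 9A A4 9C at offsets 0–3.
U+0728 → 2-byte form DC A8 at offsets 4–5.
Offset 4 falls in char 2's range; it's byte 1 of DC A8 = 0xDC.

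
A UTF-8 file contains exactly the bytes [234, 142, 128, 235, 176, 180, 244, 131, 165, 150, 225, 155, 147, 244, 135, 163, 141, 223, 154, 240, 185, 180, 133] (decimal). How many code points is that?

7

Byte at offset 0: 0xEA = 11101010 → 3-byte char (#1). Advance 3.
Byte at offset 3: 0xEB = 11101011 → 3-byte char (#2). Advance 3.
Byte at offset 6: 0xF4 = 11110100 → 4-byte char (#3). Advance 4.
Byte at offset 10: 0xE1 = 11100001 → 3-byte char (#4). Advance 3.
Byte at offset 13: 0xF4 = 11110100 → 4-byte char (#5). Advance 4.
Byte at offset 17: 0xDF = 11011111 → 2-byte char (#6). Advance 2.
Byte at offset 19: 0xF0 = 11110000 → 4-byte char (#7). Advance 4.
Reached end at offset 23 after 7 code points.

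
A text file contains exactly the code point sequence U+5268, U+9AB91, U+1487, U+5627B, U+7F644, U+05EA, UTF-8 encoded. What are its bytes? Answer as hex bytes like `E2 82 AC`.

E5 89 A8 F2 9A AE 91 E1 92 87 F1 96 89 BB F1 BF 99 84 D7 AA

U+5268: 3-byte form → E5 89 A8.
U+9AB91: 4-byte form → F2 9A AE 91.
U+1487: 3-byte form → E1 92 87.
U+5627B: 4-byte form → F1 96 89 BB.
U+7F644: 4-byte form → F1 BF 99 84.
U+05EA: 2-byte form → D7 AA.
Concatenated (20 bytes): E5 89 A8 F2 9A AE 91 E1 92 87 F1 96 89 BB F1 BF 99 84 D7 AA.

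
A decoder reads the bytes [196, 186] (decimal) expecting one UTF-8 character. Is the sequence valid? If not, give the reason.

Leading byte 0xC4 = 11000100 → 2-byte form.
Continuation bytes 0xBA=10111010 all match 10xxxxxx.
Decoded value 0x13A is ≥ 0x80 (shortest form) and not a surrogate.

valid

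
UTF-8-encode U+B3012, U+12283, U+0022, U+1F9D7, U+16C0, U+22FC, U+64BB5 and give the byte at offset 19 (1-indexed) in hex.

1-indexed offset 19 is 0-indexed offset 18.
U+B3012 → 4-byte form F2 B3 80 92 at offsets 0–3.
U+12283 → 4-byte form F0 92 8A 83 at offsets 4–7.
U+0022 → 1-byte form 22 at offsets 8–8.
U+1F9D7 → 4-byte form F0 9F A7 97 at offsets 9–12.
U+16C0 → 3-byte form E1 9B 80 at offsets 13–15.
U+22FC → 3-byte form E2 8B BC at offsets 16–18.
Offset 18 falls in char 6's range; it's byte 3 of E2 8B BC = 0xBC.

0xBC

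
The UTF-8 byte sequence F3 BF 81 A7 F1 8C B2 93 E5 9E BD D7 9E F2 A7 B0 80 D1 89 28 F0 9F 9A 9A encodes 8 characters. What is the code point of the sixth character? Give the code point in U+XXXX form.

U+0449

Offset 0: leading byte 0xF3 = 11110011 → 4-byte char #1 = F3 BF 81 A7.
Offset 4: leading byte 0xF1 = 11110001 → 4-byte char #2 = F1 8C B2 93.
Offset 8: leading byte 0xE5 = 11100101 → 3-byte char #3 = E5 9E BD.
Offset 11: leading byte 0xD7 = 11010111 → 2-byte char #4 = D7 9E.
Offset 13: leading byte 0xF2 = 11110010 → 4-byte char #5 = F2 A7 B0 80.
Offset 17: leading byte 0xD1 = 11010001 → 2-byte char #6 = D1 89.
Leading byte 0xD1 = 11010001 matches 110xxxxx → 2-byte sequence.
Byte 1: 0xD1 = 11010001, payload 10001 (5 bits).
Byte 2: 0x89 = 10001001 (10xxxxxx ✓), payload 001001.
Concatenate: 10001001001 = 0x449 (11 bits → U+0449).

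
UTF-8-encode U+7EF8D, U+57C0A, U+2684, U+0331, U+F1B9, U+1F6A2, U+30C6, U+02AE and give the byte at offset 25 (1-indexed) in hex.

0xAE

1-indexed offset 25 is 0-indexed offset 24.
U+7EF8D → 4-byte form F1 BE BE 8D at offsets 0–3.
U+57C0A → 4-byte form F1 97 B0 8A at offsets 4–7.
U+2684 → 3-byte form E2 9A 84 at offsets 8–10.
U+0331 → 2-byte form CC B1 at offsets 11–12.
U+F1B9 → 3-byte form EF 86 B9 at offsets 13–15.
U+1F6A2 → 4-byte form F0 9F 9A A2 at offsets 16–19.
U+30C6 → 3-byte form E3 83 86 at offsets 20–22.
U+02AE → 2-byte form CA AE at offsets 23–24.
Offset 24 falls in char 8's range; it's byte 2 of CA AE = 0xAE.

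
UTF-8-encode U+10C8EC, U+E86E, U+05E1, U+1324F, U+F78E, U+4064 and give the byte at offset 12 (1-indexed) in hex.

1-indexed offset 12 is 0-indexed offset 11.
U+10C8EC → 4-byte form F4 8C A3 AC at offsets 0–3.
U+E86E → 3-byte form EE A1 AE at offsets 4–6.
U+05E1 → 2-byte form D7 A1 at offsets 7–8.
U+1324F → 4-byte form F0 93 89 8F at offsets 9–12.
Offset 11 falls in char 4's range; it's byte 3 of F0 93 89 8F = 0x89.

0x89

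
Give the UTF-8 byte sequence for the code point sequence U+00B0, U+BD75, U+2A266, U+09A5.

U+00B0: 2-byte form → C2 B0.
U+BD75: 3-byte form → EB B5 B5.
U+2A266: 4-byte form → F0 AA 89 A6.
U+09A5: 3-byte form → E0 A6 A5.
Concatenated (12 bytes): C2 B0 EB B5 B5 F0 AA 89 A6 E0 A6 A5.

C2 B0 EB B5 B5 F0 AA 89 A6 E0 A6 A5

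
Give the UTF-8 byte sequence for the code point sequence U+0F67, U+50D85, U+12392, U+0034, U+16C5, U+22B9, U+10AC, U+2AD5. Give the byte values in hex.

E0 BD A7 F1 90 B6 85 F0 92 8E 92 34 E1 9B 85 E2 8A B9 E1 82 AC E2 AB 95

U+0F67: 3-byte form → E0 BD A7.
U+50D85: 4-byte form → F1 90 B6 85.
U+12392: 4-byte form → F0 92 8E 92.
U+0034: 1-byte form → 34.
U+16C5: 3-byte form → E1 9B 85.
U+22B9: 3-byte form → E2 8A B9.
U+10AC: 3-byte form → E1 82 AC.
U+2AD5: 3-byte form → E2 AB 95.
Concatenated (24 bytes): E0 BD A7 F1 90 B6 85 F0 92 8E 92 34 E1 9B 85 E2 8A B9 E1 82 AC E2 AB 95.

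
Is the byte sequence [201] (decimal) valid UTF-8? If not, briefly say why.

Leading byte 0xC9 = 11001001 → 2-byte form, but only 1 byte is present.

invalid (sequence truncated)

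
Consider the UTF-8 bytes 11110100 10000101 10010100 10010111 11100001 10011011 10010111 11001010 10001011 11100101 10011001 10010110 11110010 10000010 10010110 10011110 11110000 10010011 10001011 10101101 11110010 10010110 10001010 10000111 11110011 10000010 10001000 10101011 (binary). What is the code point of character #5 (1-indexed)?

U+8259E

Offset 0: leading byte 0xF4 = 11110100 → 4-byte char #1 = F4 85 94 97.
Offset 4: leading byte 0xE1 = 11100001 → 3-byte char #2 = E1 9B 97.
Offset 7: leading byte 0xCA = 11001010 → 2-byte char #3 = CA 8B.
Offset 9: leading byte 0xE5 = 11100101 → 3-byte char #4 = E5 99 96.
Offset 12: leading byte 0xF2 = 11110010 → 4-byte char #5 = F2 82 96 9E.
Leading byte 0xF2 = 11110010 matches 11110xxx → 4-byte sequence.
Byte 1: 0xF2 = 11110010, payload 010 (3 bits).
Byte 2: 0x82 = 10000010 (10xxxxxx ✓), payload 000010.
Byte 3: 0x96 = 10010110 (10xxxxxx ✓), payload 010110.
Byte 4: 0x9E = 10011110 (10xxxxxx ✓), payload 011110.
Concatenate: 010000010010110011110 = 0x8259E (21 bits → U+8259E).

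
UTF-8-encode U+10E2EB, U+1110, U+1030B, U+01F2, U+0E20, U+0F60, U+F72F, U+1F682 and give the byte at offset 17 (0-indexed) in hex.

0xBD

U+10E2EB → 4-byte form F4 8E 8B AB at offsets 0–3.
U+1110 → 3-byte form E1 84 90 at offsets 4–6.
U+1030B → 4-byte form F0 90 8C 8B at offsets 7–10.
U+01F2 → 2-byte form C7 B2 at offsets 11–12.
U+0E20 → 3-byte form E0 B8 A0 at offsets 13–15.
U+0F60 → 3-byte form E0 BD A0 at offsets 16–18.
Offset 17 falls in char 6's range; it's byte 2 of E0 BD A0 = 0xBD.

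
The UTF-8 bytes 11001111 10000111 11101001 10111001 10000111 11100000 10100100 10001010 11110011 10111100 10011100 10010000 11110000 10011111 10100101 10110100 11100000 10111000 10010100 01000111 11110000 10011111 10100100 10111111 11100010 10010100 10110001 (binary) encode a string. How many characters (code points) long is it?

9

Byte at offset 0: 0xCF = 11001111 → 2-byte char (#1). Advance 2.
Byte at offset 2: 0xE9 = 11101001 → 3-byte char (#2). Advance 3.
Byte at offset 5: 0xE0 = 11100000 → 3-byte char (#3). Advance 3.
Byte at offset 8: 0xF3 = 11110011 → 4-byte char (#4). Advance 4.
Byte at offset 12: 0xF0 = 11110000 → 4-byte char (#5). Advance 4.
Byte at offset 16: 0xE0 = 11100000 → 3-byte char (#6). Advance 3.
Byte at offset 19: 0x47 = 01000111 → 1-byte char (#7). Advance 1.
Byte at offset 20: 0xF0 = 11110000 → 4-byte char (#8). Advance 4.
Byte at offset 24: 0xE2 = 11100010 → 3-byte char (#9). Advance 3.
Reached end at offset 27 after 9 code points.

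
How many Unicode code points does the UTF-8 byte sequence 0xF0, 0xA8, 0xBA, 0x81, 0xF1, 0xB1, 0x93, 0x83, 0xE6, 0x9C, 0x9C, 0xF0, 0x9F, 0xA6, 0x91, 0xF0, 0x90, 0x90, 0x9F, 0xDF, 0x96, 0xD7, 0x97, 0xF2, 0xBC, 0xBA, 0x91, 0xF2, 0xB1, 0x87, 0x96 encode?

9

Byte at offset 0: 0xF0 = 11110000 → 4-byte char (#1). Advance 4.
Byte at offset 4: 0xF1 = 11110001 → 4-byte char (#2). Advance 4.
Byte at offset 8: 0xE6 = 11100110 → 3-byte char (#3). Advance 3.
Byte at offset 11: 0xF0 = 11110000 → 4-byte char (#4). Advance 4.
Byte at offset 15: 0xF0 = 11110000 → 4-byte char (#5). Advance 4.
Byte at offset 19: 0xDF = 11011111 → 2-byte char (#6). Advance 2.
Byte at offset 21: 0xD7 = 11010111 → 2-byte char (#7). Advance 2.
Byte at offset 23: 0xF2 = 11110010 → 4-byte char (#8). Advance 4.
Byte at offset 27: 0xF2 = 11110010 → 4-byte char (#9). Advance 4.
Reached end at offset 31 after 9 code points.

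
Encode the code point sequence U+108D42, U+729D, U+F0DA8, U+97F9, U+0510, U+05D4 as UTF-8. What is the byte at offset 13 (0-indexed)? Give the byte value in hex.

U+108D42 → 4-byte form F4 88 B5 82 at offsets 0–3.
U+729D → 3-byte form E7 8A 9D at offsets 4–6.
U+F0DA8 → 4-byte form F3 B0 B6 A8 at offsets 7–10.
U+97F9 → 3-byte form E9 9F B9 at offsets 11–13.
Offset 13 falls in char 4's range; it's byte 3 of E9 9F B9 = 0xB9.

0xB9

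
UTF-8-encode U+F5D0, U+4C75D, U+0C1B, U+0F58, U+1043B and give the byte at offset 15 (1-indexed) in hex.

1-indexed offset 15 is 0-indexed offset 14.
U+F5D0 → 3-byte form EF 97 90 at offsets 0–2.
U+4C75D → 4-byte form F1 8C 9D 9D at offsets 3–6.
U+0C1B → 3-byte form E0 B0 9B at offsets 7–9.
U+0F58 → 3-byte form E0 BD 98 at offsets 10–12.
U+1043B → 4-byte form F0 90 90 BB at offsets 13–16.
Offset 14 falls in char 5's range; it's byte 2 of F0 90 90 BB = 0x90.

0x90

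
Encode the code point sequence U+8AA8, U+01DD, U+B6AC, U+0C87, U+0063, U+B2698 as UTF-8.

U+8AA8: 3-byte form → E8 AA A8.
U+01DD: 2-byte form → C7 9D.
U+B6AC: 3-byte form → EB 9A AC.
U+0C87: 3-byte form → E0 B2 87.
U+0063: 1-byte form → 63.
U+B2698: 4-byte form → F2 B2 9A 98.
Concatenated (16 bytes): E8 AA A8 C7 9D EB 9A AC E0 B2 87 63 F2 B2 9A 98.

E8 AA A8 C7 9D EB 9A AC E0 B2 87 63 F2 B2 9A 98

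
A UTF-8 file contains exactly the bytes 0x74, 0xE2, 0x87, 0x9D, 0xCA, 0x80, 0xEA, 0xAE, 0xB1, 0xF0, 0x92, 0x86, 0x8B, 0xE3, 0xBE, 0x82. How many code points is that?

Byte at offset 0: 0x74 = 01110100 → 1-byte char (#1). Advance 1.
Byte at offset 1: 0xE2 = 11100010 → 3-byte char (#2). Advance 3.
Byte at offset 4: 0xCA = 11001010 → 2-byte char (#3). Advance 2.
Byte at offset 6: 0xEA = 11101010 → 3-byte char (#4). Advance 3.
Byte at offset 9: 0xF0 = 11110000 → 4-byte char (#5). Advance 4.
Byte at offset 13: 0xE3 = 11100011 → 3-byte char (#6). Advance 3.
Reached end at offset 16 after 6 code points.

6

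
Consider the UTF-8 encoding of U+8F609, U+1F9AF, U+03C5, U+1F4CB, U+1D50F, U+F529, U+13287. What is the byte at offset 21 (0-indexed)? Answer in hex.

0xF0

U+8F609 → 4-byte form F2 8F 98 89 at offsets 0–3.
U+1F9AF → 4-byte form F0 9F A6 AF at offsets 4–7.
U+03C5 → 2-byte form CF 85 at offsets 8–9.
U+1F4CB → 4-byte form F0 9F 93 8B at offsets 10–13.
U+1D50F → 4-byte form F0 9D 94 8F at offsets 14–17.
U+F529 → 3-byte form EF 94 A9 at offsets 18–20.
U+13287 → 4-byte form F0 93 8A 87 at offsets 21–24.
Offset 21 falls in char 7's range; it's byte 1 of F0 93 8A 87 = 0xF0.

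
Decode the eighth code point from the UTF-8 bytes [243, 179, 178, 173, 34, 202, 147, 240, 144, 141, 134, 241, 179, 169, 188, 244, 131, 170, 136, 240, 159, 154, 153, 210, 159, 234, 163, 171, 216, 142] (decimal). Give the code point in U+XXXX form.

Offset 0: leading byte 0xF3 = 11110011 → 4-byte char #1 = F3 B3 B2 AD.
Offset 4: leading byte 0x22 = 00100010 → 1-byte char #2 = 22.
Offset 5: leading byte 0xCA = 11001010 → 2-byte char #3 = CA 93.
Offset 7: leading byte 0xF0 = 11110000 → 4-byte char #4 = F0 90 8D 86.
Offset 11: leading byte 0xF1 = 11110001 → 4-byte char #5 = F1 B3 A9 BC.
Offset 15: leading byte 0xF4 = 11110100 → 4-byte char #6 = F4 83 AA 88.
Offset 19: leading byte 0xF0 = 11110000 → 4-byte char #7 = F0 9F 9A 99.
Offset 23: leading byte 0xD2 = 11010010 → 2-byte char #8 = D2 9F.
Leading byte 0xD2 = 11010010 matches 110xxxxx → 2-byte sequence.
Byte 1: 0xD2 = 11010010, payload 10010 (5 bits).
Byte 2: 0x9F = 10011111 (10xxxxxx ✓), payload 011111.
Concatenate: 10010011111 = 0x49F (11 bits → U+049F).

U+049F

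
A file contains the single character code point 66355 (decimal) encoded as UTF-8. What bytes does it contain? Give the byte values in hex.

U+10333 = 0x10333 = 66355 decimal. In range U+10000–U+10FFFF → 4-byte form: 11110xxx 10xxxxxx 10xxxxxx 10xxxxxx.
Binary (21 bits): 000010000001100110011.
Split 3+6+6+6: 000 | 010000 | 001100 | 110011.
Byte 1: 11110000 = 0xF0.
Byte 2: 10010000 = 0x90.
Byte 3: 10001100 = 0x8C.
Byte 4: 10110011 = 0xB3.

F0 90 8C B3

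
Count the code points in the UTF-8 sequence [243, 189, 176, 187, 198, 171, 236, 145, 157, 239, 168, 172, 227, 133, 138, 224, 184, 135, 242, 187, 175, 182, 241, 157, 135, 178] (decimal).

Byte at offset 0: 0xF3 = 11110011 → 4-byte char (#1). Advance 4.
Byte at offset 4: 0xC6 = 11000110 → 2-byte char (#2). Advance 2.
Byte at offset 6: 0xEC = 11101100 → 3-byte char (#3). Advance 3.
Byte at offset 9: 0xEF = 11101111 → 3-byte char (#4). Advance 3.
Byte at offset 12: 0xE3 = 11100011 → 3-byte char (#5). Advance 3.
Byte at offset 15: 0xE0 = 11100000 → 3-byte char (#6). Advance 3.
Byte at offset 18: 0xF2 = 11110010 → 4-byte char (#7). Advance 4.
Byte at offset 22: 0xF1 = 11110001 → 4-byte char (#8). Advance 4.
Reached end at offset 26 after 8 code points.

8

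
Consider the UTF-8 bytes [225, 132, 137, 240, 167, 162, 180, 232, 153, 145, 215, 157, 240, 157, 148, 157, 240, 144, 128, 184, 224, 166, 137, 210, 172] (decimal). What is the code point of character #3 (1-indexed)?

Offset 0: leading byte 0xE1 = 11100001 → 3-byte char #1 = E1 84 89.
Offset 3: leading byte 0xF0 = 11110000 → 4-byte char #2 = F0 A7 A2 B4.
Offset 7: leading byte 0xE8 = 11101000 → 3-byte char #3 = E8 99 91.
Leading byte 0xE8 = 11101000 matches 1110xxxx → 3-byte sequence.
Byte 1: 0xE8 = 11101000, payload 1000 (4 bits).
Byte 2: 0x99 = 10011001 (10xxxxxx ✓), payload 011001.
Byte 3: 0x91 = 10010001 (10xxxxxx ✓), payload 010001.
Concatenate: 1000011001010001 = 0x8651 (16 bits → U+8651).

U+8651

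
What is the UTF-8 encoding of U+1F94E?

F0 9F A5 8E

U+1F94E = 0x1F94E = 129358 decimal. In range U+10000–U+10FFFF → 4-byte form: 11110xxx 10xxxxxx 10xxxxxx 10xxxxxx.
Binary (21 bits): 000011111100101001110.
Split 3+6+6+6: 000 | 011111 | 100101 | 001110.
Byte 1: 11110000 = 0xF0.
Byte 2: 10011111 = 0x9F.
Byte 3: 10100101 = 0xA5.
Byte 4: 10001110 = 0x8E.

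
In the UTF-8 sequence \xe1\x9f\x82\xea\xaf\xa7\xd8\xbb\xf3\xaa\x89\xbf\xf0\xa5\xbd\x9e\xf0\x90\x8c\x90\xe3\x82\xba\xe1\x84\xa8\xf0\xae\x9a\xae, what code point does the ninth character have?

U+2E6AE

Offset 0: leading byte 0xE1 = 11100001 → 3-byte char #1 = E1 9F 82.
Offset 3: leading byte 0xEA = 11101010 → 3-byte char #2 = EA AF A7.
Offset 6: leading byte 0xD8 = 11011000 → 2-byte char #3 = D8 BB.
Offset 8: leading byte 0xF3 = 11110011 → 4-byte char #4 = F3 AA 89 BF.
Offset 12: leading byte 0xF0 = 11110000 → 4-byte char #5 = F0 A5 BD 9E.
Offset 16: leading byte 0xF0 = 11110000 → 4-byte char #6 = F0 90 8C 90.
Offset 20: leading byte 0xE3 = 11100011 → 3-byte char #7 = E3 82 BA.
Offset 23: leading byte 0xE1 = 11100001 → 3-byte char #8 = E1 84 A8.
Offset 26: leading byte 0xF0 = 11110000 → 4-byte char #9 = F0 AE 9A AE.
Leading byte 0xF0 = 11110000 matches 11110xxx → 4-byte sequence.
Byte 1: 0xF0 = 11110000, payload 000 (3 bits).
Byte 2: 0xAE = 10101110 (10xxxxxx ✓), payload 101110.
Byte 3: 0x9A = 10011010 (10xxxxxx ✓), payload 011010.
Byte 4: 0xAE = 10101110 (10xxxxxx ✓), payload 101110.
Concatenate: 000101110011010101110 = 0x2E6AE (21 bits → U+2E6AE).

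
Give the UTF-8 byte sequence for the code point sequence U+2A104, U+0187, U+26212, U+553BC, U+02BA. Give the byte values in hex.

U+2A104: 4-byte form → F0 AA 84 84.
U+0187: 2-byte form → C6 87.
U+26212: 4-byte form → F0 A6 88 92.
U+553BC: 4-byte form → F1 95 8E BC.
U+02BA: 2-byte form → CA BA.
Concatenated (16 bytes): F0 AA 84 84 C6 87 F0 A6 88 92 F1 95 8E BC CA BA.

F0 AA 84 84 C6 87 F0 A6 88 92 F1 95 8E BC CA BA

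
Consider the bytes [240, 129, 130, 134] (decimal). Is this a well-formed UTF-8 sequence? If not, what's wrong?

Leading byte 0xF0 = 11110000 → 4-byte form.
Continuation bytes all match 10xxxxxx. Payload decodes to 0x1086.
But 0x1086 < 0x10000, the minimum for a 4-byte sequence — this is an overlong encoding.

invalid (overlong encoding)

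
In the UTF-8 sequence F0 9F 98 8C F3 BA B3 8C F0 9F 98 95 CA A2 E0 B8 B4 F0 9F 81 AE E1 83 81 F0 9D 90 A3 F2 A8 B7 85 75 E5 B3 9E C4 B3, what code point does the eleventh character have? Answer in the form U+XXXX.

U+5CDE

Offset 0: leading byte 0xF0 = 11110000 → 4-byte char #1 = F0 9F 98 8C.
Offset 4: leading byte 0xF3 = 11110011 → 4-byte char #2 = F3 BA B3 8C.
Offset 8: leading byte 0xF0 = 11110000 → 4-byte char #3 = F0 9F 98 95.
Offset 12: leading byte 0xCA = 11001010 → 2-byte char #4 = CA A2.
Offset 14: leading byte 0xE0 = 11100000 → 3-byte char #5 = E0 B8 B4.
Offset 17: leading byte 0xF0 = 11110000 → 4-byte char #6 = F0 9F 81 AE.
Offset 21: leading byte 0xE1 = 11100001 → 3-byte char #7 = E1 83 81.
Offset 24: leading byte 0xF0 = 11110000 → 4-byte char #8 = F0 9D 90 A3.
Offset 28: leading byte 0xF2 = 11110010 → 4-byte char #9 = F2 A8 B7 85.
Offset 32: leading byte 0x75 = 01110101 → 1-byte char #10 = 75.
Offset 33: leading byte 0xE5 = 11100101 → 3-byte char #11 = E5 B3 9E.
Leading byte 0xE5 = 11100101 matches 1110xxxx → 3-byte sequence.
Byte 1: 0xE5 = 11100101, payload 0101 (4 bits).
Byte 2: 0xB3 = 10110011 (10xxxxxx ✓), payload 110011.
Byte 3: 0x9E = 10011110 (10xxxxxx ✓), payload 011110.
Concatenate: 0101110011011110 = 0x5CDE (16 bits → U+5CDE).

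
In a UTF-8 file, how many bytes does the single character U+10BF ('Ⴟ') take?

3

U+10BF = 0x10BF. UTF-8 uses 1 byte below 0x80, 2 below 0x800, 3 below 0x10000, 4 up to 0x10FFFF. 0x10BF is in U+0800–U+FFFF → 3 bytes.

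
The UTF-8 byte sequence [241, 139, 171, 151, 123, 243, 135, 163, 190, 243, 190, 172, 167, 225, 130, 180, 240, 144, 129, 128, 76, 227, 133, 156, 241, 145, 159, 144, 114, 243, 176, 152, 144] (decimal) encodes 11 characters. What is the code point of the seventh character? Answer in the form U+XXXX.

U+004C

Offset 0: leading byte 0xF1 = 11110001 → 4-byte char #1 = F1 8B AB 97.
Offset 4: leading byte 0x7B = 01111011 → 1-byte char #2 = 7B.
Offset 5: leading byte 0xF3 = 11110011 → 4-byte char #3 = F3 87 A3 BE.
Offset 9: leading byte 0xF3 = 11110011 → 4-byte char #4 = F3 BE AC A7.
Offset 13: leading byte 0xE1 = 11100001 → 3-byte char #5 = E1 82 B4.
Offset 16: leading byte 0xF0 = 11110000 → 4-byte char #6 = F0 90 81 80.
Offset 20: leading byte 0x4C = 01001100 → 1-byte char #7 = 4C.
Leading byte 0x4C = 01001100 matches 0xxxxxxx → 1-byte sequence.
Byte 1: 0x4C = 01001100, payload 1001100 (7 bits).
Concatenate: 1001100 = 0x4C (7 bits → U+004C).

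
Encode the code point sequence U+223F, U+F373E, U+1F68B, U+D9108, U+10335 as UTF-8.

U+223F: 3-byte form → E2 88 BF.
U+F373E: 4-byte form → F3 B3 9C BE.
U+1F68B: 4-byte form → F0 9F 9A 8B.
U+D9108: 4-byte form → F3 99 84 88.
U+10335: 4-byte form → F0 90 8C B5.
Concatenated (19 bytes): E2 88 BF F3 B3 9C BE F0 9F 9A 8B F3 99 84 88 F0 90 8C B5.

E2 88 BF F3 B3 9C BE F0 9F 9A 8B F3 99 84 88 F0 90 8C B5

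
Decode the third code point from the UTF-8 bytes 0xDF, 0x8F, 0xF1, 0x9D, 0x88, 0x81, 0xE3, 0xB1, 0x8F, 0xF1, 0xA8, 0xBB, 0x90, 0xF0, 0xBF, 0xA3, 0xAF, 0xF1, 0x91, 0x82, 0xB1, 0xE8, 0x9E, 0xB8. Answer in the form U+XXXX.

Offset 0: leading byte 0xDF = 11011111 → 2-byte char #1 = DF 8F.
Offset 2: leading byte 0xF1 = 11110001 → 4-byte char #2 = F1 9D 88 81.
Offset 6: leading byte 0xE3 = 11100011 → 3-byte char #3 = E3 B1 8F.
Leading byte 0xE3 = 11100011 matches 1110xxxx → 3-byte sequence.
Byte 1: 0xE3 = 11100011, payload 0011 (4 bits).
Byte 2: 0xB1 = 10110001 (10xxxxxx ✓), payload 110001.
Byte 3: 0x8F = 10001111 (10xxxxxx ✓), payload 001111.
Concatenate: 0011110001001111 = 0x3C4F (16 bits → U+3C4F).

U+3C4F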